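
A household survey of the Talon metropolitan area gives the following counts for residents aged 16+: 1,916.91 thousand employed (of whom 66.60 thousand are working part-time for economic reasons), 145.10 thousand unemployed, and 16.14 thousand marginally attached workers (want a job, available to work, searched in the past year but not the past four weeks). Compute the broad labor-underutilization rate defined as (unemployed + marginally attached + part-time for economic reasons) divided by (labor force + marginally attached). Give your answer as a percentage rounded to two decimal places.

Broad underutilization rate ≈ 10.96%.

Labor force = 1,916.91 + 145.10 = 2,062.01 thousand.
Numerator = 145.10 + 16.14 + 66.60 = 227.84 thousand.
Denominator = 2,062.01 + 16.14 = 2,078.15 thousand.
Broad rate = 227.84 / 2,078.15 = 10.96%.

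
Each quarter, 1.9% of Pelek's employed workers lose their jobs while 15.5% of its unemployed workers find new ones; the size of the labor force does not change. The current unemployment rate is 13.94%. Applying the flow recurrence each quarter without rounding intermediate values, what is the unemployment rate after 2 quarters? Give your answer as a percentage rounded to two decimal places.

With a fixed labor force, u_{t+1} = u_t + s·(1−u_t) − f·u_t = u_t·(1−s−f) + s.
Here 1−s−f = 0.826 and s = 0.019.
u_1 = 0.139400 × 0.826 + 0.019 = 0.134144.
u_2 = 0.134144 × 0.826 + 0.019 = 0.129803.

Unemployment rate after two quarters ≈ 12.98%.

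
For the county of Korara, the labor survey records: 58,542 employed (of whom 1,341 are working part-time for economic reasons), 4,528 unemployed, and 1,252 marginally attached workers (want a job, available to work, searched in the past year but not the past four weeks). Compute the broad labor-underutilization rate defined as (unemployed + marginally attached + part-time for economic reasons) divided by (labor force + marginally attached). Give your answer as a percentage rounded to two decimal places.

Broad underutilization rate ≈ 11.07%.

Labor force = 58,542 + 4,528 = 63,070.
Numerator = 4,528 + 1,252 + 1,341 = 7,121.
Denominator = 63,070 + 1,252 = 64,322.
Broad rate = 7,121 / 64,322 = 11.07%.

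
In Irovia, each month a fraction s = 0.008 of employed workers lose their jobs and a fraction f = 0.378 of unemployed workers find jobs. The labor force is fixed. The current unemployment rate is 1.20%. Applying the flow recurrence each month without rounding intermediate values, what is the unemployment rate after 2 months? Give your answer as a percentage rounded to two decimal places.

Unemployment rate after two months ≈ 1.74%.

With a fixed labor force, u_{t+1} = u_t + s·(1−u_t) − f·u_t = u_t·(1−s−f) + s.
Here 1−s−f = 0.614 and s = 0.008.
u_1 = 0.012000 × 0.614 + 0.008 = 0.015368.
u_2 = 0.015368 × 0.614 + 0.008 = 0.017436.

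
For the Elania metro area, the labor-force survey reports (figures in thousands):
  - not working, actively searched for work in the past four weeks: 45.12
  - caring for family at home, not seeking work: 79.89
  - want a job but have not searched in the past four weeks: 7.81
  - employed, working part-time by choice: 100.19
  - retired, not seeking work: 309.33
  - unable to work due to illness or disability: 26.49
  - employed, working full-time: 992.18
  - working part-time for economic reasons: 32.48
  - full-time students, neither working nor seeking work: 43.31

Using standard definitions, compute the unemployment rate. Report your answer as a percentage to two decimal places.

Employed = 100.19 + 992.18 + 32.48 = 1,124.85 thousand (anyone who worked, including part-time for economic reasons, counts as employed).
Unemployed = 45.12 thousand.
Labor force = 1,124.85 + 45.12 = 1,169.97 thousand.
Unemployment rate = 45.12 / 1,169.97 = 3.86%.

Unemployment rate ≈ 3.86%.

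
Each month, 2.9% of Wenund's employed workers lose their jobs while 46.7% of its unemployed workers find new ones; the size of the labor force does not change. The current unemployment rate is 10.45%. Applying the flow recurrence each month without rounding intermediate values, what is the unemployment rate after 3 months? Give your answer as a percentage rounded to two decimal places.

With a fixed labor force, u_{t+1} = u_t + s·(1−u_t) − f·u_t = u_t·(1−s−f) + s.
Here 1−s−f = 0.504 and s = 0.029.
u_1 = 0.104500 × 0.504 + 0.029 = 0.081668.
u_2 = 0.081668 × 0.504 + 0.029 = 0.070161.
u_3 = 0.070161 × 0.504 + 0.029 = 0.064361.

Unemployment rate after three months ≈ 6.44%.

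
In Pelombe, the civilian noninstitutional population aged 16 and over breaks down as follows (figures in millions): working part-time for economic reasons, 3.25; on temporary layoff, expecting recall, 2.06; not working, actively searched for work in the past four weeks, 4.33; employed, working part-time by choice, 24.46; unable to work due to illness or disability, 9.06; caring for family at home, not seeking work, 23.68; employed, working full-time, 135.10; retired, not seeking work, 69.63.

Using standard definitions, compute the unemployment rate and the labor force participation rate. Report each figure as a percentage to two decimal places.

Unemployment rate ≈ 3.78%; labor force participation rate ≈ 62.30%.

Employed = 3.25 + 24.46 + 135.10 = 162.81 million (anyone who worked, including part-time for economic reasons, counts as employed).
Unemployed = 2.06 + 4.33 = 6.39 million (jobless and actively searching, or on temporary layoff).
Labor force = 162.81 + 6.39 = 169.20 million.
Not in labor force = 9.06 + 23.68 + 69.63 = 102.37 million (those not working and not actively searching are outside the labor force).
Civilian working-age population = 169.20 + 102.37 = 271.57 million.
Unemployment rate = 6.39 / 169.20 = 3.78%.
Labor force participation rate = 169.20 / 271.57 = 62.30%.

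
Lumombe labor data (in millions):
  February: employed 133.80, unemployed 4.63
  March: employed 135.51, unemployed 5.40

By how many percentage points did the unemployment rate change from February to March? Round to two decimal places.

February: labor force = 133.80 + 4.63 = 138.43; u = 4.63/138.43 = 3.34%.
March: labor force = 135.51 + 5.40 = 140.91; u = 5.40/140.91 = 3.83%.
Change = 3.83% − 3.34% = +0.49 pp.

The unemployment rate changed by +0.49 percentage points.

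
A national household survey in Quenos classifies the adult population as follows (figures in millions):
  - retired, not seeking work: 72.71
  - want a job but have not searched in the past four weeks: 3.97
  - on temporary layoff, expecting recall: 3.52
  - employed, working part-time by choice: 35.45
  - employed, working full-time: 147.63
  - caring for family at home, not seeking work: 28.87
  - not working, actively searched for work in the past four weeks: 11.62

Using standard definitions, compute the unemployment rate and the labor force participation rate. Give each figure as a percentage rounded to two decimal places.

Employed = 35.45 + 147.63 = 183.08 million.
Unemployed = 3.52 + 11.62 = 15.14 million (jobless and actively searching, or on temporary layoff).
Labor force = 183.08 + 15.14 = 198.22 million.
Not in labor force = 72.71 + 3.97 + 28.87 = 105.55 million (those not working and not actively searching are outside the labor force — including those who want a job but have given up searching).
Civilian working-age population = 198.22 + 105.55 = 303.77 million.
Unemployment rate = 15.14 / 198.22 = 7.64%.
Labor force participation rate = 198.22 / 303.77 = 65.25%.

Unemployment rate ≈ 7.64%; labor force participation rate ≈ 65.25%.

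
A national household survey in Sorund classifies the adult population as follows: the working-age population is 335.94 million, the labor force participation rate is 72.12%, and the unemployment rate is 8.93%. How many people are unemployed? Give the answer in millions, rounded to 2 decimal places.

Labor force = 0.7212 × 335.94 = 242.28 million.
Unemployed = 0.0893 × 242.28 ≈ 21.64 million.

About 21.64 million are unemployed.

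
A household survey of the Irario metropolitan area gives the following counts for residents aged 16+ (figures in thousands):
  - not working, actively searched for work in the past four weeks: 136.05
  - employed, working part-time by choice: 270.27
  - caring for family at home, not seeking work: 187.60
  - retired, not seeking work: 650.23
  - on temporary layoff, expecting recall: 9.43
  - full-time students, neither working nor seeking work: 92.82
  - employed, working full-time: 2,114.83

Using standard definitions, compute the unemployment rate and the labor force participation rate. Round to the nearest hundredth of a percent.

Employed = 270.27 + 2,114.83 = 2,385.10 thousand.
Unemployed = 136.05 + 9.43 = 145.48 thousand (jobless and actively searching, or on temporary layoff).
Labor force = 2,385.10 + 145.48 = 2,530.58 thousand.
Not in labor force = 187.60 + 650.23 + 92.82 = 930.65 thousand (those not working and not actively searching are outside the labor force).
Civilian working-age population = 2,530.58 + 930.65 = 3,461.23 thousand.
Unemployment rate = 145.48 / 2,530.58 = 5.75%.
Labor force participation rate = 2,530.58 / 3,461.23 = 73.11%.

Unemployment rate ≈ 5.75%; labor force participation rate ≈ 73.11%.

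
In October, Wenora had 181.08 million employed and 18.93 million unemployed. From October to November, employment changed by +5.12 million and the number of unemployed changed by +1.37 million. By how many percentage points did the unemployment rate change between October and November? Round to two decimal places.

October: labor force = 181.08 + 18.93 = 200.01; u = 18.93/200.01 = 9.46%.
November: labor force = 186.20 + 20.30 = 206.50; u = 20.30/206.50 = 9.83%.
Change = 9.83% − 9.46% = +0.37 pp.

The unemployment rate changed by +0.37 percentage points.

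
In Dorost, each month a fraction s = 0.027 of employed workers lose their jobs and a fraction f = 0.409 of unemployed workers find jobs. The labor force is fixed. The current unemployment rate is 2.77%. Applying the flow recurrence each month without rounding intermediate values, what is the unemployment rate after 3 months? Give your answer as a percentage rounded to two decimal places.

With a fixed labor force, u_{t+1} = u_t + s·(1−u_t) − f·u_t = u_t·(1−s−f) + s.
Here 1−s−f = 0.564 and s = 0.027.
u_1 = 0.027700 × 0.564 + 0.027 = 0.042623.
u_2 = 0.042623 × 0.564 + 0.027 = 0.051039.
u_3 = 0.051039 × 0.564 + 0.027 = 0.055786.

Unemployment rate after three months ≈ 5.58%.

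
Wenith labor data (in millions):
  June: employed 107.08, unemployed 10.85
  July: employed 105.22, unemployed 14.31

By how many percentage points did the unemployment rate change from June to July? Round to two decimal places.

June: labor force = 107.08 + 10.85 = 117.93; u = 10.85/117.93 = 9.20%.
July: labor force = 105.22 + 14.31 = 119.53; u = 14.31/119.53 = 11.97%.
Change = 11.97% − 9.20% = +2.77 pp.

The unemployment rate changed by +2.77 percentage points.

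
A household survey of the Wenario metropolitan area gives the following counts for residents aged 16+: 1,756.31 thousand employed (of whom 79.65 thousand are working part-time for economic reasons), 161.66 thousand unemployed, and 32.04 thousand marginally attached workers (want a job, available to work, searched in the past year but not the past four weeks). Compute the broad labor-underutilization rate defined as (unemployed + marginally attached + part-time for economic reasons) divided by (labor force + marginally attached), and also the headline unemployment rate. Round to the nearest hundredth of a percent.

Labor force = 1,756.31 + 161.66 = 1,917.97 thousand.
Numerator = 161.66 + 32.04 + 79.65 = 273.35 thousand.
Denominator = 1,917.97 + 32.04 = 1,950.01 thousand.
Broad rate = 273.35 / 1,950.01 = 14.02%.
Headline unemployment rate = 161.66 / 1,917.97 = 8.43%.

Broad underutilization rate ≈ 14.02%; headline unemployment rate ≈ 8.43%.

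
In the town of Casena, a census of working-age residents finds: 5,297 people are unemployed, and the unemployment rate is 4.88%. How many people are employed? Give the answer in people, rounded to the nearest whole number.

Labor force = U / u = 5,297 / 0.0488 ≈ 108,545.
Employed = labor force − unemployed = 108,545 − 5,297 = 103,248.

About 103,248 are employed.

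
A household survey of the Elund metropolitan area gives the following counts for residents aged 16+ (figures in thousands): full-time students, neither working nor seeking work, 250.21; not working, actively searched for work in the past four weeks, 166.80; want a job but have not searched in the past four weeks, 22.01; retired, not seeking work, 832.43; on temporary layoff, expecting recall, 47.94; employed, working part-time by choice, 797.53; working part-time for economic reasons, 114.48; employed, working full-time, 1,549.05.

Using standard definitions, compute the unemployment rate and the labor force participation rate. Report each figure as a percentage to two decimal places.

Employed = 797.53 + 114.48 + 1,549.05 = 2,461.06 thousand (anyone who worked, including part-time for economic reasons, counts as employed).
Unemployed = 166.80 + 47.94 = 214.74 thousand (jobless and actively searching, or on temporary layoff).
Labor force = 2,461.06 + 214.74 = 2,675.80 thousand.
Not in labor force = 250.21 + 22.01 + 832.43 = 1,104.65 thousand (those not working and not actively searching are outside the labor force — including those who want a job but have given up searching).
Civilian working-age population = 2,675.80 + 1,104.65 = 3,780.45 thousand.
Unemployment rate = 214.74 / 2,675.80 = 8.03%.
Labor force participation rate = 2,675.80 / 3,780.45 = 70.78%.

Unemployment rate ≈ 8.03%; labor force participation rate ≈ 70.78%.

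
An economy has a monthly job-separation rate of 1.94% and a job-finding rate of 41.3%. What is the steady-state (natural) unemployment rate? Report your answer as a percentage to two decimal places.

At steady state the flows balance: s·E = f·U, so U/(E+U) = s/(s+f).
u* = 1.94 / (1.94 + 41.3) = 1.94 / 43.24 = 4.49%.

Steady-state unemployment rate ≈ 4.49%.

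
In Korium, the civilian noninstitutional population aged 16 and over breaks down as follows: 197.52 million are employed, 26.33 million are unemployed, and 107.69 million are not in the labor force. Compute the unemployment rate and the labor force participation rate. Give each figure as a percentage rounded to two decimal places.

Labor force = employed + unemployed = 197.52 + 26.33 = 223.85 million.
Working-age population = 223.85 + 107.69 = 331.54 million.
Unemployment rate = 26.33 / 223.85 = 11.76%.
Labor force participation rate = 223.85 / 331.54 = 67.52%.

Unemployment rate ≈ 11.76%; labor force participation rate ≈ 67.52%.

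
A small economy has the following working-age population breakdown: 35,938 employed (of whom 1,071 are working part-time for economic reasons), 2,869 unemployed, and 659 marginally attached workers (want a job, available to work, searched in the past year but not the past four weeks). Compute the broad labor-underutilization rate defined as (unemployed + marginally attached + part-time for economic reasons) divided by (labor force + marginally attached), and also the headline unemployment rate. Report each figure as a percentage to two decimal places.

Broad underutilization rate ≈ 11.65%; headline unemployment rate ≈ 7.39%.

Labor force = 35,938 + 2,869 = 38,807.
Numerator = 2,869 + 659 + 1,071 = 4,599.
Denominator = 38,807 + 659 = 39,466.
Broad rate = 4,599 / 39,466 = 11.65%.
Headline unemployment rate = 2,869 / 38,807 = 7.39%.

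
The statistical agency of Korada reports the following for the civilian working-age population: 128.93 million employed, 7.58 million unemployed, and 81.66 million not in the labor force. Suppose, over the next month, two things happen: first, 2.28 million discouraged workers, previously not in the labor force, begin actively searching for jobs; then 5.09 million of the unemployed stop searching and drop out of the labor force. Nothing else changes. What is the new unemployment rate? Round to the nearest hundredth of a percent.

New unemployment rate ≈ 3.57%.

Initially, labor force = 128.93 + 7.58 = 136.51 million, so u = 7.58/136.51 = 5.55%.
After the first change, unemployed and labor force both rise by 2.28 → E = 128.93, U = 9.86, labor force = 138.79 million.
After the second change, unemployed and labor force both fall by 5.09 → E = 128.93, U = 4.77, labor force = 133.70 million.
New unemployment rate = 4.77 / 133.70 = 3.57%.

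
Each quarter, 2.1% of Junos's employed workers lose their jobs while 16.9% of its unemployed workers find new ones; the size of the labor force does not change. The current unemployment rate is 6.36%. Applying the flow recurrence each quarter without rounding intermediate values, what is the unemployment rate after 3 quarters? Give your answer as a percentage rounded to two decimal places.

Unemployment rate after three quarters ≈ 8.56%.

With a fixed labor force, u_{t+1} = u_t + s·(1−u_t) − f·u_t = u_t·(1−s−f) + s.
Here 1−s−f = 0.810 and s = 0.021.
u_1 = 0.063600 × 0.810 + 0.021 = 0.072516.
u_2 = 0.072516 × 0.810 + 0.021 = 0.079738.
u_3 = 0.079738 × 0.810 + 0.021 = 0.085588.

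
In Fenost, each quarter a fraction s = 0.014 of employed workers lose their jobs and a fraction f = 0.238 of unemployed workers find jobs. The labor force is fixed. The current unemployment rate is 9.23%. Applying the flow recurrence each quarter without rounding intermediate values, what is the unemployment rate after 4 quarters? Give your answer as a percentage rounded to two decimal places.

With a fixed labor force, u_{t+1} = u_t + s·(1−u_t) − f·u_t = u_t·(1−s−f) + s.
Here 1−s−f = 0.748 and s = 0.014.
u_1 = 0.092300 × 0.748 + 0.014 = 0.083040.
u_2 = 0.083040 × 0.748 + 0.014 = 0.076114.
u_3 = 0.076114 × 0.748 + 0.014 = 0.070933.
u_4 = 0.070933 × 0.748 + 0.014 = 0.067058.

Unemployment rate after four quarters ≈ 6.71%.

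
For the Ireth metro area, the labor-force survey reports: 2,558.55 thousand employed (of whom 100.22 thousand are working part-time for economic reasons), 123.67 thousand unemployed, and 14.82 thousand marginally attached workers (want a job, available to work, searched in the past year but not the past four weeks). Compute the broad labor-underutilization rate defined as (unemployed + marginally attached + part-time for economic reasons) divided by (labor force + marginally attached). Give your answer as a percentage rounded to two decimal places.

Labor force = 2,558.55 + 123.67 = 2,682.22 thousand.
Numerator = 123.67 + 14.82 + 100.22 = 238.71 thousand.
Denominator = 2,682.22 + 14.82 = 2,697.04 thousand.
Broad rate = 238.71 / 2,697.04 = 8.85%.

Broad underutilization rate ≈ 8.85%.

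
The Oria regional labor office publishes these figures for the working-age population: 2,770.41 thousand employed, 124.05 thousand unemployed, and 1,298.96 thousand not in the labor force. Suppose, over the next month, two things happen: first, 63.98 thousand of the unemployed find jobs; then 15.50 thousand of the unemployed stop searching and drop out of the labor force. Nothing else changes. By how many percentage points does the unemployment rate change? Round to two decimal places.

Initially, labor force = 2,770.41 + 124.05 = 2,894.46 thousand, so u = 124.05/2,894.46 = 4.29%.
After the first change, unemployed falls and employed rises by 63.98; labor force unchanged → E = 2,834.39, U = 60.07, labor force = 2,894.46 thousand.
After the second change, unemployed and labor force both fall by 15.50 → E = 2,834.39, U = 44.57, labor force = 2,878.96 thousand.
New unemployment rate = 44.57 / 2,878.96 = 1.55%.
Change = 1.55% − 4.29% = −2.74 percentage points.

The unemployment rate changes by −2.74 percentage points.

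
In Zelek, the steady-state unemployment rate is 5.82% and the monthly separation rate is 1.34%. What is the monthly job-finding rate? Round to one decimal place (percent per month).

From u* = s/(s+f): f = s·(1−u)/u.
f = 1.34 × (1 − 0.0582) / 0.0582 = 1.2620 / 0.0582 ≈ 21.7% per month.

Job-finding rate ≈ 21.7% per month.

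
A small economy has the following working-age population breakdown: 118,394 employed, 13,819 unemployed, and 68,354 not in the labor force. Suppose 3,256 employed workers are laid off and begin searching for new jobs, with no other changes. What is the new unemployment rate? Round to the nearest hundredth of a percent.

Initially, labor force = 118,394 + 13,819 = 132,213, so u = 13,819/132,213 = 10.45%.
After the change, employed falls and unemployed rises by 3,256; labor force unchanged → E = 115,138, U = 17,075, labor force = 132,213.
New unemployment rate = 17,075 / 132,213 = 12.91%.

New unemployment rate ≈ 12.91%.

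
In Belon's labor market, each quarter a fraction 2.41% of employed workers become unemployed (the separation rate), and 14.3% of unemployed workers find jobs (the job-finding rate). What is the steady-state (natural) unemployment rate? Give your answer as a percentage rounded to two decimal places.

At steady state the flows balance: s·E = f·U, so U/(E+U) = s/(s+f).
u* = 2.41 / (2.41 + 14.3) = 2.41 / 16.71 = 14.42%.

Steady-state unemployment rate ≈ 14.42%.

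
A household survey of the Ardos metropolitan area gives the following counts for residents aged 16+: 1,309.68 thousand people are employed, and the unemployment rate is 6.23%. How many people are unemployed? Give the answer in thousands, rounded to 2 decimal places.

About 87.01 thousand are unemployed.

Let U be the number unemployed. The labor force is E + U, and U/(E+U) = 0.0623.
So U = 0.0623 × 1,309.68 / (1 − 0.0623) = 81.5931 / 0.9377 ≈ 87.01 thousand.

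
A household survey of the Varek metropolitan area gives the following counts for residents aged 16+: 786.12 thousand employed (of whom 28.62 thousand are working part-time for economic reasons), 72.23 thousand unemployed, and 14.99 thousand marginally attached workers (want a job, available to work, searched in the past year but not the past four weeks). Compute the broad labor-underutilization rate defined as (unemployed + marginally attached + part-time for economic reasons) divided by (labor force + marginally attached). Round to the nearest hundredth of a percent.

Broad underutilization rate ≈ 13.26%.

Labor force = 786.12 + 72.23 = 858.35 thousand.
Numerator = 72.23 + 14.99 + 28.62 = 115.84 thousand.
Denominator = 858.35 + 14.99 = 873.34 thousand.
Broad rate = 115.84 / 873.34 = 13.26%.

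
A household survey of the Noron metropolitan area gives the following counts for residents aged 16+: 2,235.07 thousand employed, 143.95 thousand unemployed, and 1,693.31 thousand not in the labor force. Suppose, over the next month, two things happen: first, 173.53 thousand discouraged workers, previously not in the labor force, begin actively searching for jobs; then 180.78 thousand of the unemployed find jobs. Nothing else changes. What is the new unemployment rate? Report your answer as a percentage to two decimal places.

Initially, labor force = 2,235.07 + 143.95 = 2,379.02 thousand, so u = 143.95/2,379.02 = 6.05%.
After the first change, unemployed and labor force both rise by 173.53 → E = 2,235.07, U = 317.48, labor force = 2,552.55 thousand.
After the second change, unemployed falls and employed rises by 180.78; labor force unchanged → E = 2,415.85, U = 136.70, labor force = 2,552.55 thousand.
New unemployment rate = 136.70 / 2,552.55 = 5.36%.

New unemployment rate ≈ 5.36%.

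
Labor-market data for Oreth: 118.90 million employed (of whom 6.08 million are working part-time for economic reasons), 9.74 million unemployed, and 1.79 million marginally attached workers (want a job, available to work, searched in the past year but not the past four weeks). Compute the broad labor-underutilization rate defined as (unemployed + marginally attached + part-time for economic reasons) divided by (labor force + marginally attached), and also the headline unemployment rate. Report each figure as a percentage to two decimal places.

Labor force = 118.90 + 9.74 = 128.64 million.
Numerator = 9.74 + 1.79 + 6.08 = 17.61 million.
Denominator = 128.64 + 1.79 = 130.43 million.
Broad rate = 17.61 / 130.43 = 13.50%.
Headline unemployment rate = 9.74 / 128.64 = 7.57%.

Broad underutilization rate ≈ 13.50%; headline unemployment rate ≈ 7.57%.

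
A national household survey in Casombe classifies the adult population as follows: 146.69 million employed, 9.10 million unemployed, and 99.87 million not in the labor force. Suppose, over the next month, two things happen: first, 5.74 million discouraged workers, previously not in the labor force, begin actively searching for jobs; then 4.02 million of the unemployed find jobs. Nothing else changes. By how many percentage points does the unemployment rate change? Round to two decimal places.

The unemployment rate changes by +0.86 percentage points.

Initially, labor force = 146.69 + 9.10 = 155.79 million, so u = 9.10/155.79 = 5.84%.
After the first change, unemployed and labor force both rise by 5.74 → E = 146.69, U = 14.84, labor force = 161.53 million.
After the second change, unemployed falls and employed rises by 4.02; labor force unchanged → E = 150.71, U = 10.82, labor force = 161.53 million.
New unemployment rate = 10.82 / 161.53 = 6.70%.
Change = 6.70% − 5.84% = +0.86 percentage points.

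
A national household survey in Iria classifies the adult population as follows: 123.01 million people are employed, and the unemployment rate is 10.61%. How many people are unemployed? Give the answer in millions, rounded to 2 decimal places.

About 14.60 million are unemployed.

Let U be the number unemployed. The labor force is E + U, and U/(E+U) = 0.1061.
So U = 0.1061 × 123.01 / (1 − 0.1061) = 13.0514 / 0.8939 ≈ 14.60 million.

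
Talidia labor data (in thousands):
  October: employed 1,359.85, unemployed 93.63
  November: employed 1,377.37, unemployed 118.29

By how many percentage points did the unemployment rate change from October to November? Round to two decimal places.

The unemployment rate changed by +1.47 percentage points.

October: labor force = 1,359.85 + 93.63 = 1,453.48; u = 93.63/1,453.48 = 6.44%.
November: labor force = 1,377.37 + 118.29 = 1,495.66; u = 118.29/1,495.66 = 7.91%.
Change = 7.91% − 6.44% = +1.47 pp.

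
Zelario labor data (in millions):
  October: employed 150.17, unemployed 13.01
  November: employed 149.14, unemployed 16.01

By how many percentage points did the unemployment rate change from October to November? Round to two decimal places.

The unemployment rate changed by +1.72 percentage points.

October: labor force = 150.17 + 13.01 = 163.18; u = 13.01/163.18 = 7.97%.
November: labor force = 149.14 + 16.01 = 165.15; u = 16.01/165.15 = 9.69%.
Change = 9.69% − 7.97% = +1.72 pp.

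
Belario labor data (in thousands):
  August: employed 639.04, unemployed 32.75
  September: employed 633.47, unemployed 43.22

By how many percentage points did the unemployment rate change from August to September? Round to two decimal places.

August: labor force = 639.04 + 32.75 = 671.79; u = 32.75/671.79 = 4.88%.
September: labor force = 633.47 + 43.22 = 676.69; u = 43.22/676.69 = 6.39%.
Change = 6.39% − 4.88% = +1.51 pp.

The unemployment rate changed by +1.51 percentage points.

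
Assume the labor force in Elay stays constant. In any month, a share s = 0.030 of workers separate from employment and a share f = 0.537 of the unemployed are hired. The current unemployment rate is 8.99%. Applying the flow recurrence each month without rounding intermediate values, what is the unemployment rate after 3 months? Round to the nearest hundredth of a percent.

With a fixed labor force, u_{t+1} = u_t + s·(1−u_t) − f·u_t = u_t·(1−s−f) + s.
Here 1−s−f = 0.433 and s = 0.030.
u_1 = 0.089900 × 0.433 + 0.030 = 0.068927.
u_2 = 0.068927 × 0.433 + 0.030 = 0.059845.
u_3 = 0.059845 × 0.433 + 0.030 = 0.055913.

Unemployment rate after three months ≈ 5.59%.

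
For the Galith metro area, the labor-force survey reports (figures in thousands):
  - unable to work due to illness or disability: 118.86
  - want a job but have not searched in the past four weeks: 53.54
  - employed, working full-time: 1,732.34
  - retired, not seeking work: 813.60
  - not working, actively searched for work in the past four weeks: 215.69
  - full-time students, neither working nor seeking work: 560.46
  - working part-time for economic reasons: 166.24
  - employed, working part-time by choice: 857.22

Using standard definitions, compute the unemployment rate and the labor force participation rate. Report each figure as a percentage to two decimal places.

Unemployment rate ≈ 7.26%; labor force participation rate ≈ 65.77%.

Employed = 1,732.34 + 166.24 + 857.22 = 2,755.80 thousand (anyone who worked, including part-time for economic reasons, counts as employed).
Unemployed = 215.69 thousand.
Labor force = 2,755.80 + 215.69 = 2,971.49 thousand.
Not in labor force = 118.86 + 53.54 + 813.60 + 560.46 = 1,546.46 thousand (those not working and not actively searching are outside the labor force — including those who want a job but have given up searching).
Civilian working-age population = 2,971.49 + 1,546.46 = 4,517.95 thousand.
Unemployment rate = 215.69 / 2,971.49 = 7.26%.
Labor force participation rate = 2,971.49 / 4,517.95 = 65.77%.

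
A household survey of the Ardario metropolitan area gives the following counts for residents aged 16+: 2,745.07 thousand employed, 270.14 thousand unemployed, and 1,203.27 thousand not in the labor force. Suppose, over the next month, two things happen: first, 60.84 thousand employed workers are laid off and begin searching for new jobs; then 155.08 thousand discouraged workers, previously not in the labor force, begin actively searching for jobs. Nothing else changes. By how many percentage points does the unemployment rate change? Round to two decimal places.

Initially, labor force = 2,745.07 + 270.14 = 3,015.21 thousand, so u = 270.14/3,015.21 = 8.96%.
After the first change, employed falls and unemployed rises by 60.84; labor force unchanged → E = 2,684.23, U = 330.98, labor force = 3,015.21 thousand.
After the second change, unemployed and labor force both rise by 155.08 → E = 2,684.23, U = 486.06, labor force = 3,170.29 thousand.
New unemployment rate = 486.06 / 3,170.29 = 15.33%.
Change = 15.33% − 8.96% = +6.37 percentage points.

The unemployment rate changes by +6.37 percentage points.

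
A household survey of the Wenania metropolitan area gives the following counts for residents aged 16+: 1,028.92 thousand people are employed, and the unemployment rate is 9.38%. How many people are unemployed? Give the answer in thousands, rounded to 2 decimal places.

About 106.50 thousand are unemployed.

Let U be the number unemployed. The labor force is E + U, and U/(E+U) = 0.0938.
So U = 0.0938 × 1,028.92 / (1 − 0.0938) = 96.5127 / 0.9062 ≈ 106.50 thousand.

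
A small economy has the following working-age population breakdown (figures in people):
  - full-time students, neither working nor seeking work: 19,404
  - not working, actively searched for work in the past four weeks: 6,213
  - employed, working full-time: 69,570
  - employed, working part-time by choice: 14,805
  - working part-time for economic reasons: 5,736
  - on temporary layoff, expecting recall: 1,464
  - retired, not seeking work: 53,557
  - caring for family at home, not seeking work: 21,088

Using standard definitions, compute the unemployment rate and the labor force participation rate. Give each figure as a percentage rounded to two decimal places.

Unemployment rate ≈ 7.85%; labor force participation rate ≈ 50.97%.

Employed = 69,570 + 14,805 + 5,736 = 90,111 (anyone who worked, including part-time for economic reasons, counts as employed).
Unemployed = 6,213 + 1,464 = 7,677 (jobless and actively searching, or on temporary layoff).
Labor force = 90,111 + 7,677 = 97,788.
Not in labor force = 19,404 + 53,557 + 21,088 = 94,049 (those not working and not actively searching are outside the labor force).
Civilian working-age population = 97,788 + 94,049 = 191,837.
Unemployment rate = 7,677 / 97,788 = 7.85%.
Labor force participation rate = 97,788 / 191,837 = 50.97%.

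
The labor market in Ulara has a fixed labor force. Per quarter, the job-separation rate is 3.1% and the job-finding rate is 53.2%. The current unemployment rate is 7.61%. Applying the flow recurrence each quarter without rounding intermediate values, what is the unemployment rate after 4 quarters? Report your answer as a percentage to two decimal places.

With a fixed labor force, u_{t+1} = u_t + s·(1−u_t) − f·u_t = u_t·(1−s−f) + s.
Here 1−s−f = 0.437 and s = 0.031.
u_1 = 0.076100 × 0.437 + 0.031 = 0.064256.
u_2 = 0.064256 × 0.437 + 0.031 = 0.059080.
u_3 = 0.059080 × 0.437 + 0.031 = 0.056818.
u_4 = 0.056818 × 0.437 + 0.031 = 0.055829.

Unemployment rate after four quarters ≈ 5.58%.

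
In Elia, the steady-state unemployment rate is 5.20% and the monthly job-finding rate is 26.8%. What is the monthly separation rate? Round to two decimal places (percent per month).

From u* = s/(s+f): s = u·f/(1−u).
s = 0.0520 × 26.8 / (1 − 0.0520) = 1.3936 / 0.9480 ≈ 1.47% per month.

Separation rate ≈ 1.47% per month.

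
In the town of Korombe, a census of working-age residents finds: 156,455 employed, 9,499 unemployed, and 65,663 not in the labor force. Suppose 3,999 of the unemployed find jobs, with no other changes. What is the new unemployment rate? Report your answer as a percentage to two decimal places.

Initially, labor force = 156,455 + 9,499 = 165,954, so u = 9,499/165,954 = 5.72%.
After the change, unemployed falls and employed rises by 3,999; labor force unchanged → E = 160,454, U = 5,500, labor force = 165,954.
New unemployment rate = 5,500 / 165,954 = 3.31%.

New unemployment rate ≈ 3.31%.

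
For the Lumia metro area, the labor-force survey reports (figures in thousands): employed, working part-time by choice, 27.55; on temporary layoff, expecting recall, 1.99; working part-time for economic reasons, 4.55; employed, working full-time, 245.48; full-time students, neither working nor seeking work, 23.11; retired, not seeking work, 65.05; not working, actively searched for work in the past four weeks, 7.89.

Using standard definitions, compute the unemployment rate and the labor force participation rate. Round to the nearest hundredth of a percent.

Employed = 27.55 + 4.55 + 245.48 = 277.58 thousand (anyone who worked, including part-time for economic reasons, counts as employed).
Unemployed = 1.99 + 7.89 = 9.88 thousand (jobless and actively searching, or on temporary layoff).
Labor force = 277.58 + 9.88 = 287.46 thousand.
Not in labor force = 23.11 + 65.05 = 88.16 thousand (those not working and not actively searching are outside the labor force).
Civilian working-age population = 287.46 + 88.16 = 375.62 thousand.
Unemployment rate = 9.88 / 287.46 = 3.44%.
Labor force participation rate = 287.46 / 375.62 = 76.53%.

Unemployment rate ≈ 3.44%; labor force participation rate ≈ 76.53%.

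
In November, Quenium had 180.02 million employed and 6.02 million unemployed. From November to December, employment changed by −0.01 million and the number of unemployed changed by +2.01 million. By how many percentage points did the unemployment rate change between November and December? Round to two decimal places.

November: labor force = 180.02 + 6.02 = 186.04; u = 6.02/186.04 = 3.24%.
December: labor force = 180.01 + 8.03 = 188.04; u = 8.03/188.04 = 4.27%.
Change = 4.27% − 3.24% = +1.03 pp.

The unemployment rate changed by +1.03 percentage points.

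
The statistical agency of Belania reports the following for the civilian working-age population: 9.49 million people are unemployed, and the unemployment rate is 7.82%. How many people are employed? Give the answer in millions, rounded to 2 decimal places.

About 111.87 million are employed.

Labor force = U / u = 9.49 / 0.0782 ≈ 121.36 million.
Employed = labor force − unemployed = 121.36 − 9.49 = 111.87 million.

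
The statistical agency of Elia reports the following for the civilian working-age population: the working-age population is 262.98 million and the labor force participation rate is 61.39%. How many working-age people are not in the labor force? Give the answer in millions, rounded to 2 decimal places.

About 101.54 million are not in the labor force.

Share not in the labor force = 1 − 0.6139 = 0.3861.
Not in labor force = 0.3861 × 262.98 ≈ 101.54 million.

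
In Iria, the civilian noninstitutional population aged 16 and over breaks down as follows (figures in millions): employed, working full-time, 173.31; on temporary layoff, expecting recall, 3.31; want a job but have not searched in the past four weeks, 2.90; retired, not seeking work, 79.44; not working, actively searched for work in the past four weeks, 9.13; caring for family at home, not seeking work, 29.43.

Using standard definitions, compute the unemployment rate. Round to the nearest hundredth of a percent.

Unemployment rate ≈ 6.70%.

Employed = 173.31 million.
Unemployed = 3.31 + 9.13 = 12.44 million (jobless and actively searching, or on temporary layoff).
Labor force = 173.31 + 12.44 = 185.75 million.
Unemployment rate = 12.44 / 185.75 = 6.70%.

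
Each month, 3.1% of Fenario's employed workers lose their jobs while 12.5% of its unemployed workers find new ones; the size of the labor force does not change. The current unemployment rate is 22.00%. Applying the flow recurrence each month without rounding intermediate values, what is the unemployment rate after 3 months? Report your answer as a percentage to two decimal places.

With a fixed labor force, u_{t+1} = u_t + s·(1−u_t) − f·u_t = u_t·(1−s−f) + s.
Here 1−s−f = 0.844 and s = 0.031.
u_1 = 0.220000 × 0.844 + 0.031 = 0.216680.
u_2 = 0.216680 × 0.844 + 0.031 = 0.213878.
u_3 = 0.213878 × 0.844 + 0.031 = 0.211513.

Unemployment rate after three months ≈ 21.15%.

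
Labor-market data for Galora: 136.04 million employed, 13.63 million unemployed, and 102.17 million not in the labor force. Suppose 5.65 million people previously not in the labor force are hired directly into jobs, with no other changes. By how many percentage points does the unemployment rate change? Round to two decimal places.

The unemployment rate changes by −0.33 percentage points.

Initially, labor force = 136.04 + 13.63 = 149.67 million, so u = 13.63/149.67 = 9.11%.
After the change, employed and labor force both rise by 5.65; unemployed unchanged → E = 141.69, U = 13.63, labor force = 155.32 million.
New unemployment rate = 13.63 / 155.32 = 8.78%.
Change = 8.78% − 9.11% = −0.33 percentage points.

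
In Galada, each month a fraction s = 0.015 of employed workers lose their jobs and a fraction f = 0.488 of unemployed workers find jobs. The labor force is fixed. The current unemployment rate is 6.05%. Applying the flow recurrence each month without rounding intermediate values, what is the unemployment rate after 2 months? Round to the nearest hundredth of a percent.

Unemployment rate after two months ≈ 3.74%.

With a fixed labor force, u_{t+1} = u_t + s·(1−u_t) − f·u_t = u_t·(1−s−f) + s.
Here 1−s−f = 0.497 and s = 0.015.
u_1 = 0.060500 × 0.497 + 0.015 = 0.045068.
u_2 = 0.045068 × 0.497 + 0.015 = 0.037399.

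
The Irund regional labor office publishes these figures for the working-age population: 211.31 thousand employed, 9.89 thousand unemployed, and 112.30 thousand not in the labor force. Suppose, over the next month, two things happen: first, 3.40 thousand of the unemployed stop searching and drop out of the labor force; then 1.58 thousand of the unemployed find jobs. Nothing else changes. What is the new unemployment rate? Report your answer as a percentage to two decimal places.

Initially, labor force = 211.31 + 9.89 = 221.20 thousand, so u = 9.89/221.20 = 4.47%.
After the first change, unemployed and labor force both fall by 3.40 → E = 211.31, U = 6.49, labor force = 217.80 thousand.
After the second change, unemployed falls and employed rises by 1.58; labor force unchanged → E = 212.89, U = 4.91, labor force = 217.80 thousand.
New unemployment rate = 4.91 / 217.80 = 2.25%.

New unemployment rate ≈ 2.25%.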